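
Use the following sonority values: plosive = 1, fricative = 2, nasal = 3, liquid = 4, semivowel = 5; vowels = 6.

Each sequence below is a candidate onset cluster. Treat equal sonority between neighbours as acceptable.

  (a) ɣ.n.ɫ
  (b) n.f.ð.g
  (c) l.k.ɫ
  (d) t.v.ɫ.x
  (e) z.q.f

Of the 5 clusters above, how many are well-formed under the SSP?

(a) ɣ.n.ɫ: profile 2-3-4 — obeys.
(b) n.f.ð.g: profile 3-2-2-1 — violates.
(c) l.k.ɫ: profile 4-1-4 — violates.
(d) t.v.ɫ.x: profile 1-2-4-2 — violates.
(e) z.q.f: profile 2-1-2 — violates.

1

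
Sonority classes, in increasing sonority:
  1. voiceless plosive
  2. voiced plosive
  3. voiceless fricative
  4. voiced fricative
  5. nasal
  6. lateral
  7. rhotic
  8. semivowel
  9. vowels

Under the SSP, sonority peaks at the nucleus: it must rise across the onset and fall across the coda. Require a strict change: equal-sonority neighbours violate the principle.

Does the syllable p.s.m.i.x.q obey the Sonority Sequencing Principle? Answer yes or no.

yes

Onset: /p/ is a voiceless plosive (sonority 1), /s/ is a voiceless fricative (sonority 3), /m/ is a nasal (sonority 5); then the nucleus /i/ (sonority 9).
Onset profile 1-3-5-9 — rises to the nucleus.
Coda: /x/ is a voiceless fricative (sonority 3), /q/ is a voiceless plosive (sonority 1).
Coda profile 9-3-1 — falls from the nucleus.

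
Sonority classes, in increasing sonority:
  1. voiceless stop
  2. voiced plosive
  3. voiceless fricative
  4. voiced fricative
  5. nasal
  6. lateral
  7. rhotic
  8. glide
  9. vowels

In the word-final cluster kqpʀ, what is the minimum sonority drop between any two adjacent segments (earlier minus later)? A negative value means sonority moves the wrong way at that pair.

-6

/k/ is a voiceless stop (sonority 1).
/q/ is a voiceless stop (sonority 1).
/p/ is a voiceless stop (sonority 1).
/ʀ/ is a rhotic (sonority 7).
/k/→/q/: change +0.
/q/→/p/: change +0.
/p/→/ʀ/: change -6.
Minimum = -6.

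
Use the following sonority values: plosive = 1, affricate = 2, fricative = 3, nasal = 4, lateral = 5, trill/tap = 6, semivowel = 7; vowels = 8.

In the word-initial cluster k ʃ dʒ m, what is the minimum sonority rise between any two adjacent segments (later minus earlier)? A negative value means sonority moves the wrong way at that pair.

-1

/k/ is a plosive (sonority 1).
/ʃ/ is a fricative (sonority 3).
/dʒ/ is an affricate (sonority 2).
/m/ is a nasal (sonority 4).
/k/→/ʃ/: change +2.
/ʃ/→/dʒ/: change -1.
/dʒ/→/m/: change +2.
Minimum = -1.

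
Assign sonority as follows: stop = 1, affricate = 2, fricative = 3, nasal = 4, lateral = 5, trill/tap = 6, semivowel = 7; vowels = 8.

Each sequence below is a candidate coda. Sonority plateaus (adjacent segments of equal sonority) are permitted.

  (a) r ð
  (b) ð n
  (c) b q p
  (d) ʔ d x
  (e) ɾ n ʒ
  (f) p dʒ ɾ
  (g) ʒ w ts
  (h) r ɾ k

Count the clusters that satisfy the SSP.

(a) sonority 6-3: well-formed.
(b) sonority 3-4: ill-formed.
(c) sonority 1-1-1: well-formed.
(d) sonority 1-1-3: ill-formed.
(e) sonority 6-4-3: well-formed.
(f) sonority 1-2-6: ill-formed.
(g) sonority 3-7-2: ill-formed.
(h) sonority 6-6-1: well-formed.

4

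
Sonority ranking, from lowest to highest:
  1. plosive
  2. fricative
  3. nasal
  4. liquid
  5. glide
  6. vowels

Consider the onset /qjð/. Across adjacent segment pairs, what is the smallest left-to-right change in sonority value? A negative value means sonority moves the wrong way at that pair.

/q/ — plosive, sonority 1.
/j/ — glide, sonority 5.
/ð/ — fricative, sonority 2.
/q/→/j/: change +4.
/j/→/ð/: change -3.
Minimum = -3.

-3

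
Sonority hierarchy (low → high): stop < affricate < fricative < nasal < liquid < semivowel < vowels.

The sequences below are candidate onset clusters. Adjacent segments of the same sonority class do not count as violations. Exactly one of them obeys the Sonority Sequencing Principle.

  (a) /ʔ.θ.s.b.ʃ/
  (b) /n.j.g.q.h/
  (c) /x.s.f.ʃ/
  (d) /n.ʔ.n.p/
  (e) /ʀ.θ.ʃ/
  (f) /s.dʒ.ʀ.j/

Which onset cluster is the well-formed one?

c

(a) /ʔ.θ.s.b.ʃ/: profile 1-3-3-1-3 — violates.
(b) /n.j.g.q.h/: profile 4-6-1-1-3 — violates.
(c) /x.s.f.ʃ/: profile 3-3-3-3 — obeys.
(d) /n.ʔ.n.p/: profile 4-1-4-1 — violates.
(e) /ʀ.θ.ʃ/: profile 5-3-3 — violates.
(f) /s.dʒ.ʀ.j/: profile 3-2-5-6 — violates.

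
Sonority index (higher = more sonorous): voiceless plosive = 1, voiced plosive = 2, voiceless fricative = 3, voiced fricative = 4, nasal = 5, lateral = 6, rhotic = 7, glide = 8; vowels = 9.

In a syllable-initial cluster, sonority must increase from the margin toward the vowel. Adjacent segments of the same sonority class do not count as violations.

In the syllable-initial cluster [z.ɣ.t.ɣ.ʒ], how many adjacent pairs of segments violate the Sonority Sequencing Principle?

1

/z/ — voiced fricative, sonority 4.
/ɣ/ — voiced fricative, sonority 4.
/t/ — voiceless plosive, sonority 1.
/ɣ/ — voiced fricative, sonority 4.
/ʒ/ — voiced fricative, sonority 4.
/z/→/ɣ/: 4→4 (plateau, allowed) — ok.
/ɣ/→/t/: 4→1 (does not rise) — violation.
/t/→/ɣ/: 1→4 (rises) — ok.
/ɣ/→/ʒ/: 4→4 (plateau, allowed) — ok.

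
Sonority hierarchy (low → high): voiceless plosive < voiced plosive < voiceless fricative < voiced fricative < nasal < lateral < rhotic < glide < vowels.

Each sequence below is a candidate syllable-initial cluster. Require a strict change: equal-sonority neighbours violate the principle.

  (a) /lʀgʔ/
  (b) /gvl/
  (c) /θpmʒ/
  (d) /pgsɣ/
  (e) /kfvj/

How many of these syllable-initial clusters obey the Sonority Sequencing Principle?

3

(a) 6-7-2-1 → violates
(b) 2-4-6 → obeys
(c) 3-1-5-4 → violates
(d) 1-2-3-4 → obeys
(e) 1-3-4-8 → obeys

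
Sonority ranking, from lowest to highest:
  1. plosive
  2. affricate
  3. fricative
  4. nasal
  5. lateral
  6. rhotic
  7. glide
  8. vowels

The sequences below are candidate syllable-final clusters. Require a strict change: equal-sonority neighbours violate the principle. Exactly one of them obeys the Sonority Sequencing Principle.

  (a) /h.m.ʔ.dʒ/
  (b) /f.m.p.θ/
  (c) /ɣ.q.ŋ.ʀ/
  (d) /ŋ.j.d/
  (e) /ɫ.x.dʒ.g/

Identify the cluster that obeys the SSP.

e

(a) /h.m.ʔ.dʒ/: profile 3-4-1-2 — violates.
(b) /f.m.p.θ/: profile 3-4-1-3 — violates.
(c) /ɣ.q.ŋ.ʀ/: profile 3-1-4-6 — violates.
(d) /ŋ.j.d/: profile 4-7-1 — violates.
(e) /ɫ.x.dʒ.g/: profile 5-3-2-1 — obeys.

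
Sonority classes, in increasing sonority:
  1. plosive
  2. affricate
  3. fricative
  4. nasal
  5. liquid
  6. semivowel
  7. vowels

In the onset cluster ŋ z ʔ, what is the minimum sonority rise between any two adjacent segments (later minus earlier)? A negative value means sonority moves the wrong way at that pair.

-2

/ŋ/ is a nasal (sonority 4).
/z/ is a fricative (sonority 3).
/ʔ/ is a plosive (sonority 1).
/ŋ/→/z/: change -1.
/z/→/ʔ/: change -2.
Minimum = -2.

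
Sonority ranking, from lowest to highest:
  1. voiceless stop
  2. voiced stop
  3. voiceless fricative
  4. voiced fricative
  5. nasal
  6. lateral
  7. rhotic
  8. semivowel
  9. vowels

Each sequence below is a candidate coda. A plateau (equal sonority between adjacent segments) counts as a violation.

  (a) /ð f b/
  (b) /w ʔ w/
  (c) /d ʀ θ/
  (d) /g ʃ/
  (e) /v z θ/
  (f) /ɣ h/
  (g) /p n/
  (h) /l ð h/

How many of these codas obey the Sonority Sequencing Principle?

(a) 4-3-2 → obeys
(b) 8-1-8 → violates
(c) 2-7-3 → violates
(d) 2-3 → violates
(e) 4-4-3 → violates
(f) 4-3 → obeys
(g) 1-5 → violates
(h) 6-4-3 → obeys

3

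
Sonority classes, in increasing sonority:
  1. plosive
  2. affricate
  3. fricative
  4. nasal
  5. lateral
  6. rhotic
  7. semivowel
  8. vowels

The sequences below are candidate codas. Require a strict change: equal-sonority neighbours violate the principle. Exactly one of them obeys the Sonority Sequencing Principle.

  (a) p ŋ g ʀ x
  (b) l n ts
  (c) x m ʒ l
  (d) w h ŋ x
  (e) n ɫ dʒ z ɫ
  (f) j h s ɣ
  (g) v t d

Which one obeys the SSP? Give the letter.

(a) p ŋ g ʀ x: profile 1-4-1-6-3 — violates.
(b) l n ts: profile 5-4-2 — obeys.
(c) x m ʒ l: profile 3-4-3-5 — violates.
(d) w h ŋ x: profile 7-3-4-3 — violates.
(e) n ɫ dʒ z ɫ: profile 4-5-2-3-5 — violates.
(f) j h s ɣ: profile 7-3-3-3 — violates.
(g) v t d: profile 3-1-1 — violates.

b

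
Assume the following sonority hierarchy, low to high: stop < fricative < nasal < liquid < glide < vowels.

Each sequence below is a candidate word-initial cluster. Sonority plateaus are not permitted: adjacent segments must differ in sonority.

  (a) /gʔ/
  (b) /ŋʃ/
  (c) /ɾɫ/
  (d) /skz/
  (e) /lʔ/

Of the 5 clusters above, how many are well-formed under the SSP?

0

(a) 1-1 → violates
(b) 3-2 → violates
(c) 4-4 → violates
(d) 2-1-2 → violates
(e) 4-1 → violates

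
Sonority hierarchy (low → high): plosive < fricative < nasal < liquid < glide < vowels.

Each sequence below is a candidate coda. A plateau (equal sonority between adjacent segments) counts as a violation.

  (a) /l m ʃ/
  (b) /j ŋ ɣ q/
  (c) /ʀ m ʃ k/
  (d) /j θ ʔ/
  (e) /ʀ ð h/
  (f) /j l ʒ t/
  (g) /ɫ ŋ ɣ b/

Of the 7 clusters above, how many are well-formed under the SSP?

6

(a) 4-3-2 → obeys
(b) 5-3-2-1 → obeys
(c) 4-3-2-1 → obeys
(d) 5-2-1 → obeys
(e) 4-2-2 → violates
(f) 5-4-2-1 → obeys
(g) 4-3-2-1 → obeys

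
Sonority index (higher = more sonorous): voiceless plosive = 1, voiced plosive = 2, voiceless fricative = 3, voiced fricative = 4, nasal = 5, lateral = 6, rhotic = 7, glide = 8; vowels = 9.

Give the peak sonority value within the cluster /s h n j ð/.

/s/: voiceless fricative = 3.
/h/: voiceless fricative = 3.
/n/: nasal = 5.
/j/: glide = 8.
/ð/: voiced fricative = 4.
The maximum is 8.

8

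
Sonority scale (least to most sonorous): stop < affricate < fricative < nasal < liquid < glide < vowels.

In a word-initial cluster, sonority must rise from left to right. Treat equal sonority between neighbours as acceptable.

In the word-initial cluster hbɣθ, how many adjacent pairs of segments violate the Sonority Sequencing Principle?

/h/ — fricative, sonority 3.
/b/ — stop, sonority 1.
/ɣ/ — fricative, sonority 3.
/θ/ — fricative, sonority 3.
/h/→/b/: 3→1 (does not rise) — violation.
/b/→/ɣ/: 1→3 (rises) — ok.
/ɣ/→/θ/: 3→3 (plateau, allowed) — ok.

1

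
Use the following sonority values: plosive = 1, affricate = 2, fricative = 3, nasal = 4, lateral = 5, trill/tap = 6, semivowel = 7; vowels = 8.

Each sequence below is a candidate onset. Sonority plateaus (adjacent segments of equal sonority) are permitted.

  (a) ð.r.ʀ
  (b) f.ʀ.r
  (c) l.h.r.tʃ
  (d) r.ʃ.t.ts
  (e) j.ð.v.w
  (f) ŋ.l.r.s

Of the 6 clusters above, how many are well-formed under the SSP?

2

(a) ð.r.ʀ: profile 3-6-6 — obeys.
(b) f.ʀ.r: profile 3-6-6 — obeys.
(c) l.h.r.tʃ: profile 5-3-6-2 — violates.
(d) r.ʃ.t.ts: profile 6-3-1-2 — violates.
(e) j.ð.v.w: profile 7-3-3-7 — violates.
(f) ŋ.l.r.s: profile 4-5-6-3 — violates.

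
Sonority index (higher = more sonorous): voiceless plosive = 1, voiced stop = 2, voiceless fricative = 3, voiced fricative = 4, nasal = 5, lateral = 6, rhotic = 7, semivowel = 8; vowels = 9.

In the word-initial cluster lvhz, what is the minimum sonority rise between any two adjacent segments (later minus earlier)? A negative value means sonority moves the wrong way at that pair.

/l/ is a lateral (sonority 6).
/v/ is a voiced fricative (sonority 4).
/h/ is a voiceless fricative (sonority 3).
/z/ is a voiced fricative (sonority 4).
/l/→/v/: change -2.
/v/→/h/: change -1.
/h/→/z/: change +1.
Minimum = -2.

-2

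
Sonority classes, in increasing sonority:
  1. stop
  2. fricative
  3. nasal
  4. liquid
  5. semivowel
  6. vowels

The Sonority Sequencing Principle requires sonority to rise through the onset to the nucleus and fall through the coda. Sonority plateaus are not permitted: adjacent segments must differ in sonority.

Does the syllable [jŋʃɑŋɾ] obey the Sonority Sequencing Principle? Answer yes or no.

Onset: /j/ is a semivowel (sonority 5), /ŋ/ is a nasal (sonority 3), /ʃ/ is a fricative (sonority 2); then the nucleus /ɑ/ (sonority 6).
Onset profile 5-3-2-6 — does not strictly rise throughout.
Coda: /ŋ/ is a nasal (sonority 3), /ɾ/ is a liquid (sonority 4).
Coda profile 6-3-4 — does not strictly fall throughout.

no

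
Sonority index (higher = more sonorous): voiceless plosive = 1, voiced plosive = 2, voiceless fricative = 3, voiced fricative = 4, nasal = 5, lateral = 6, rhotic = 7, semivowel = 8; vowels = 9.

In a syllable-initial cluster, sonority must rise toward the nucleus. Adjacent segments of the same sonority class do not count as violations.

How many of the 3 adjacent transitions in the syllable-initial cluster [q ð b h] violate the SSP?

1

/q/ is a voiceless plosive (sonority 1).
/ð/ is a voiced fricative (sonority 4).
/b/ is a voiced plosive (sonority 2).
/h/ is a voiceless fricative (sonority 3).
/q/→/ð/: 1→4 (rises) — ok.
/ð/→/b/: 4→2 (does not rise) — violation.
/b/→/h/: 2→3 (rises) — ok.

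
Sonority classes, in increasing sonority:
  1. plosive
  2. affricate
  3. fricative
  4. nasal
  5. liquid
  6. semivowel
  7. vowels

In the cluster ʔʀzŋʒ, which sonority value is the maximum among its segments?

5

/ʔ/ — plosive, sonority 1.
/ʀ/ — liquid, sonority 5.
/z/ — fricative, sonority 3.
/ŋ/ — nasal, sonority 4.
/ʒ/ — fricative, sonority 3.
The maximum is 5.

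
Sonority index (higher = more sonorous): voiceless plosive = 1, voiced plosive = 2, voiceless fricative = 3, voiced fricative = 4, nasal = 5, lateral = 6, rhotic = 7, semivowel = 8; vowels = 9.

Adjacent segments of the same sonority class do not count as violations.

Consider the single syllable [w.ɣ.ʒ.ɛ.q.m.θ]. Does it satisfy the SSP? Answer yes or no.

Onset: /w/ is a semivowel (sonority 8), /ɣ/ is a voiced fricative (sonority 4), /ʒ/ is a voiced fricative (sonority 4); then the nucleus /ɛ/ (sonority 9).
Onset profile 8-4-4-9 — does not rise throughout.
Coda: /q/ is a voiceless plosive (sonority 1), /m/ is a nasal (sonority 5), /θ/ is a voiceless fricative (sonority 3).
Coda profile 9-1-5-3 — does not fall throughout.

no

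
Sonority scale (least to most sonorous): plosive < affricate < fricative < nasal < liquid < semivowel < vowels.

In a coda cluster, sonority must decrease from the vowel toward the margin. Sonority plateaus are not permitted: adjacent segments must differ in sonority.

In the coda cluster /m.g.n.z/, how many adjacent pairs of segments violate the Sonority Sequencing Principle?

/m/: nasal = 4.
/g/: plosive = 1.
/n/: nasal = 4.
/z/: fricative = 3.
/m/→/g/: 4→1 (falls) — ok.
/g/→/n/: 1→4 (does not fall) — violation.
/n/→/z/: 4→3 (falls) — ok.

1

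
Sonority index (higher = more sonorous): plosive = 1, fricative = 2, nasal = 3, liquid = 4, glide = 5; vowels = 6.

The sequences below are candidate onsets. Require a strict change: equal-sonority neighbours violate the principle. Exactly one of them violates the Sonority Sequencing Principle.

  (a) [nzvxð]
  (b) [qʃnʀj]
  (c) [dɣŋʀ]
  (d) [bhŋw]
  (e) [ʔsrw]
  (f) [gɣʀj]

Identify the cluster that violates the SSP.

a

(a) 3-2-2-2-2 → violates
(b) 1-2-3-4-5 → obeys
(c) 1-2-3-4 → obeys
(d) 1-2-3-5 → obeys
(e) 1-2-4-5 → obeys
(f) 1-2-4-5 → obeys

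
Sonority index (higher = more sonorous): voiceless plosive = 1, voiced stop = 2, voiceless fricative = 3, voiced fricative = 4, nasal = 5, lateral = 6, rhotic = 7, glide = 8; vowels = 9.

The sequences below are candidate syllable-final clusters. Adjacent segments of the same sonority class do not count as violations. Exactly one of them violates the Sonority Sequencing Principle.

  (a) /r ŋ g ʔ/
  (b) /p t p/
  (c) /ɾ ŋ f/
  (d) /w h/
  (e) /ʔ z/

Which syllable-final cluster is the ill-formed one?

e

(a) /r ŋ g ʔ/: profile 7-5-2-1 — obeys.
(b) /p t p/: profile 1-1-1 — obeys.
(c) /ɾ ŋ f/: profile 7-5-3 — obeys.
(d) /w h/: profile 8-3 — obeys.
(e) /ʔ z/: profile 1-4 — violates.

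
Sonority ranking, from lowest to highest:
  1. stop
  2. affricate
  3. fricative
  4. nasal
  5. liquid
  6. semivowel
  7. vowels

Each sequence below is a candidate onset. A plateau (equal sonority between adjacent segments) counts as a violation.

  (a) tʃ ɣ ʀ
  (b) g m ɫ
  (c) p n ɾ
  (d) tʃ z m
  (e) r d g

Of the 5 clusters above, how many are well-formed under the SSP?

(a) 2-3-5 → obeys
(b) 1-4-5 → obeys
(c) 1-4-5 → obeys
(d) 2-3-4 → obeys
(e) 5-1-1 → violates

4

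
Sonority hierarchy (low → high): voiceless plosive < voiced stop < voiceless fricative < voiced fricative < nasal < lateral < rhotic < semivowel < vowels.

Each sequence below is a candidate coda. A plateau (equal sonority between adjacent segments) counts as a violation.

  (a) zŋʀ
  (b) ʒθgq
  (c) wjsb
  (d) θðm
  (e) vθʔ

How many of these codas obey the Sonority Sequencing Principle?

(a) sonority 4-5-7: ill-formed.
(b) sonority 4-3-2-1: well-formed.
(c) sonority 8-8-3-2: ill-formed.
(d) sonority 3-4-5: ill-formed.
(e) sonority 4-3-1: well-formed.

2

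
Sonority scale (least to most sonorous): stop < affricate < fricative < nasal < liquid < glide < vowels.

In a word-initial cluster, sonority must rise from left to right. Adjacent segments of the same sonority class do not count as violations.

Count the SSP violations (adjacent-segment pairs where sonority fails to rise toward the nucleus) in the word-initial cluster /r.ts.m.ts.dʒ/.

2

/r/: liquid = 5.
/ts/: affricate = 2.
/m/: nasal = 4.
/ts/: affricate = 2.
/dʒ/: affricate = 2.
/r/→/ts/: 5→2 (does not rise) — violation.
/ts/→/m/: 2→4 (rises) — ok.
/m/→/ts/: 4→2 (does not rise) — violation.
/ts/→/dʒ/: 2→2 (plateau, allowed) — ok.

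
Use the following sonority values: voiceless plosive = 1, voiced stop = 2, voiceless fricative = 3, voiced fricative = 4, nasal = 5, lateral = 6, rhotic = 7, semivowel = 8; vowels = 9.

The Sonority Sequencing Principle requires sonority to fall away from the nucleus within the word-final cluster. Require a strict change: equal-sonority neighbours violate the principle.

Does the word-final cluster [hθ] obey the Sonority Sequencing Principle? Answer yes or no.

no

/h/: voiceless fricative = 3.
/θ/: voiceless fricative = 3.
The profile is 3-3. Between /h/ (3) and /θ/ (3) sonority does not fall, so the cluster violates the SSP.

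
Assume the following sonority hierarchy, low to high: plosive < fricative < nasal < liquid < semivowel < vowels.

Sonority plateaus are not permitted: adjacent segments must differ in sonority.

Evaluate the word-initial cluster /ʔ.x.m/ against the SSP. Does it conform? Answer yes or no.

yes

/ʔ/: plosive = 1.
/x/: fricative = 2.
/m/: nasal = 3.
The profile 1-2-3 strictly rises, so the word-initial cluster satisfies the SSP.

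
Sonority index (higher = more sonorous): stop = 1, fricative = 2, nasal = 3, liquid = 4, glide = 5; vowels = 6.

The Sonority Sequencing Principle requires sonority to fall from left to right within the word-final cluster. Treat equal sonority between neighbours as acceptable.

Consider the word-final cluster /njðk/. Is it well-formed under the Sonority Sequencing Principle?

no

/n/: nasal = 3.
/j/: glide = 5.
/ð/: fricative = 2.
/k/: stop = 1.
The profile is 3-5-2-1. Between /n/ (3) and /j/ (5) sonority does not fall, so the cluster violates the SSP.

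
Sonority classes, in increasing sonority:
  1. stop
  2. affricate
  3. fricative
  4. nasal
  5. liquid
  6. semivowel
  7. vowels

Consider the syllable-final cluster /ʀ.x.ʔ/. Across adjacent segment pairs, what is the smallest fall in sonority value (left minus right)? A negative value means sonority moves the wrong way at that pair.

2

/ʀ/ is a liquid (sonority 5).
/x/ is a fricative (sonority 3).
/ʔ/ is a stop (sonority 1).
/ʀ/→/x/: change +2.
/x/→/ʔ/: change +2.
Minimum = 2.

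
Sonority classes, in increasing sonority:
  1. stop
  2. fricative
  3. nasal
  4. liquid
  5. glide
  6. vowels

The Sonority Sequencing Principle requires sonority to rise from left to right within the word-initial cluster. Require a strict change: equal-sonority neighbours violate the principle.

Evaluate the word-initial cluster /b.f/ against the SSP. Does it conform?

/b/ — stop, sonority 1.
/f/ — fricative, sonority 2.
The profile 1-2 strictly rises, so the word-initial cluster satisfies the SSP.

yes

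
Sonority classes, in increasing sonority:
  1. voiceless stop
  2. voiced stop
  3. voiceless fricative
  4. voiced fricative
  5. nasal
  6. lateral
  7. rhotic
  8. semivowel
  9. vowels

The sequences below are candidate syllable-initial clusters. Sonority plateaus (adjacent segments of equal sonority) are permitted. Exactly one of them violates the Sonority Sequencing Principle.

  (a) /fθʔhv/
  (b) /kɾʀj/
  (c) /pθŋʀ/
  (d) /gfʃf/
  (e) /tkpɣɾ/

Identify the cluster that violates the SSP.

a

(a) sonority 3-3-1-3-4: ill-formed.
(b) sonority 1-7-7-8: well-formed.
(c) sonority 1-3-5-7: well-formed.
(d) sonority 2-3-3-3: well-formed.
(e) sonority 1-1-1-4-7: well-formed.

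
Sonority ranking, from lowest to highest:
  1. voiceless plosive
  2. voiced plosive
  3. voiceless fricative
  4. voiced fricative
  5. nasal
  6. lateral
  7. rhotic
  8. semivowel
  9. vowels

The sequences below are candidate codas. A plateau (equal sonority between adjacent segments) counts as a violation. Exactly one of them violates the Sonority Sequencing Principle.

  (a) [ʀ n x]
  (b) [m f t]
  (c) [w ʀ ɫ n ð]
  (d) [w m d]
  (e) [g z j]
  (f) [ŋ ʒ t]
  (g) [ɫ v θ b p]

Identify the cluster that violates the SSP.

e

(a) 7-5-3 → obeys
(b) 5-3-1 → obeys
(c) 8-7-6-5-4 → obeys
(d) 8-5-2 → obeys
(e) 2-4-8 → violates
(f) 5-4-1 → obeys
(g) 6-4-3-2-1 → obeys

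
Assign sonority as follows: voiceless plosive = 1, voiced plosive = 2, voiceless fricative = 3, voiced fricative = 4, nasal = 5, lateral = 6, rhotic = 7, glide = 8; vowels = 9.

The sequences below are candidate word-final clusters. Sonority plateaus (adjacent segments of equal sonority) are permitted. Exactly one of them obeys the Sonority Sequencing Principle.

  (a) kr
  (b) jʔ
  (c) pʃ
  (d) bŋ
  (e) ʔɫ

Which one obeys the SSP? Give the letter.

b

(a) sonority 1-7: ill-formed.
(b) sonority 8-1: well-formed.
(c) sonority 1-3: ill-formed.
(d) sonority 2-5: ill-formed.
(e) sonority 1-6: ill-formed.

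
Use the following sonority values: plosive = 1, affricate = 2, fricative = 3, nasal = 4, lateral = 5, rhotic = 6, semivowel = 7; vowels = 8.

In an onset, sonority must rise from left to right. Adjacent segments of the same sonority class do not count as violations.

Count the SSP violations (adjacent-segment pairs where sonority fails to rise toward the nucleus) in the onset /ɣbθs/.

/ɣ/ is a fricative (sonority 3).
/b/ is a plosive (sonority 1).
/θ/ is a fricative (sonority 3).
/s/ is a fricative (sonority 3).
/ɣ/→/b/: 3→1 (does not rise) — violation.
/b/→/θ/: 1→3 (rises) — ok.
/θ/→/s/: 3→3 (plateau, allowed) — ok.

1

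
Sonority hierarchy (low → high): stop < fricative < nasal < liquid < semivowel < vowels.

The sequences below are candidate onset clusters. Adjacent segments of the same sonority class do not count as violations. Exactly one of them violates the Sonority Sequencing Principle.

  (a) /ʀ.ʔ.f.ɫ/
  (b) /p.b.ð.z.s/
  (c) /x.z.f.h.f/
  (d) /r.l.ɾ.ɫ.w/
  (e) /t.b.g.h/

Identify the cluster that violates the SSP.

(a) sonority 4-1-2-4: ill-formed.
(b) sonority 1-1-2-2-2: well-formed.
(c) sonority 2-2-2-2-2: well-formed.
(d) sonority 4-4-4-4-5: well-formed.
(e) sonority 1-1-1-2: well-formed.

a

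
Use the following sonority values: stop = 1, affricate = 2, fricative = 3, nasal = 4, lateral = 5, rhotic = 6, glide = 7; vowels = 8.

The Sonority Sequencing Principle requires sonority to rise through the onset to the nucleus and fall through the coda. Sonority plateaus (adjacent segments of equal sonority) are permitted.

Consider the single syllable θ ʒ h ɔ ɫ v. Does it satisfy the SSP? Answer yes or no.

Onset: /θ/ is a fricative (sonority 3), /ʒ/ is a fricative (sonority 3), /h/ is a fricative (sonority 3); then the nucleus /ɔ/ (sonority 8).
Onset profile 3-3-3-8 — rises to the nucleus.
Coda: /ɫ/ is a lateral (sonority 5), /v/ is a fricative (sonority 3).
Coda profile 8-5-3 — falls from the nucleus.

yes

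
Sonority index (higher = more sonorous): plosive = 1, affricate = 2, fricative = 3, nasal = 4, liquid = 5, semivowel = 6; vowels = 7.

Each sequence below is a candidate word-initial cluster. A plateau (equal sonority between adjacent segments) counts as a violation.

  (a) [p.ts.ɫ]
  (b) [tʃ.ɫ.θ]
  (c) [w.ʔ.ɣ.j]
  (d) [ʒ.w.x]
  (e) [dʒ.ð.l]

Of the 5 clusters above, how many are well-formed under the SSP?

2

(a) 1-2-5 → obeys
(b) 2-5-3 → violates
(c) 6-1-3-6 → violates
(d) 3-6-3 → violates
(e) 2-3-5 → obeys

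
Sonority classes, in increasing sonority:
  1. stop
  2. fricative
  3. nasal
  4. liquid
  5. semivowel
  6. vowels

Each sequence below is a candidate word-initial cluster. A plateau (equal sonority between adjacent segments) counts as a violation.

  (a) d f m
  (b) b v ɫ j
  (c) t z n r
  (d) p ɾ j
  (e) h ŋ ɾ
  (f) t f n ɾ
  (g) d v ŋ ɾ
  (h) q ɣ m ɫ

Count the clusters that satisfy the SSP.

8

(a) 1-2-3 → obeys
(b) 1-2-4-5 → obeys
(c) 1-2-3-4 → obeys
(d) 1-4-5 → obeys
(e) 2-3-4 → obeys
(f) 1-2-3-4 → obeys
(g) 1-2-3-4 → obeys
(h) 1-2-3-4 → obeys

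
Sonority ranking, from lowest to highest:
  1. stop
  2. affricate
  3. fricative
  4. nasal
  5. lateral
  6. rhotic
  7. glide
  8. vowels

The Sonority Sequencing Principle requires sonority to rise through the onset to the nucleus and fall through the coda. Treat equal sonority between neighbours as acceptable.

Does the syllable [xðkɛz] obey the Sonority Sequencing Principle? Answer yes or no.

no

Onset: /x/ is a fricative (sonority 3), /ð/ is a fricative (sonority 3), /k/ is a stop (sonority 1); then the nucleus /ɛ/ (sonority 8).
Onset profile 3-3-1-8 — does not rise throughout.
Coda: /z/ is a fricative (sonority 3).
Coda profile 8-3 — falls from the nucleus.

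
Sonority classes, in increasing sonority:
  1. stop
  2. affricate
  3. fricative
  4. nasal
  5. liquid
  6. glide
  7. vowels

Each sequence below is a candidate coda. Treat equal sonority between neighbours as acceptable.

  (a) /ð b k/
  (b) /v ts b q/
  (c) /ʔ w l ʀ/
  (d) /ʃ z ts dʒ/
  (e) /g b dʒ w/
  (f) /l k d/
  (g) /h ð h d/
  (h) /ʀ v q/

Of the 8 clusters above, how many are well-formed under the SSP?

(a) 3-1-1 → obeys
(b) 3-2-1-1 → obeys
(c) 1-6-5-5 → violates
(d) 3-3-2-2 → obeys
(e) 1-1-2-6 → violates
(f) 5-1-1 → obeys
(g) 3-3-3-1 → obeys
(h) 5-3-1 → obeys

6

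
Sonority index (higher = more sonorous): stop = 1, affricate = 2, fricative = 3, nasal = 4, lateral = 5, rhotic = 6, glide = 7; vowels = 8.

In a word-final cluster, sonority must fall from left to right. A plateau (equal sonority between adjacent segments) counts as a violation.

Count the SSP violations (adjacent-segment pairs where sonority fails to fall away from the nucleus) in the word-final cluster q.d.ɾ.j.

3

/q/ is a stop (sonority 1).
/d/ is a stop (sonority 1).
/ɾ/ is a rhotic (sonority 6).
/j/ is a glide (sonority 7).
/q/→/d/: 1→1 (plateau) — violation.
/d/→/ɾ/: 1→6 (does not fall) — violation.
/ɾ/→/j/: 6→7 (does not fall) — violation.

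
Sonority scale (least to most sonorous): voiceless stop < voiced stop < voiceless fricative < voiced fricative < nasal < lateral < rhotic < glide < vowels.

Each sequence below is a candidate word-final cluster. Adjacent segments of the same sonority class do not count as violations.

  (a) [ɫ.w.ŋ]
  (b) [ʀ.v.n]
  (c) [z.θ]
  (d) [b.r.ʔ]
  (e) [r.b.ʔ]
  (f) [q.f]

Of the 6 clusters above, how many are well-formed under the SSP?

2

(a) [ɫ.w.ŋ]: profile 6-8-5 — violates.
(b) [ʀ.v.n]: profile 7-4-5 — violates.
(c) [z.θ]: profile 4-3 — obeys.
(d) [b.r.ʔ]: profile 2-7-1 — violates.
(e) [r.b.ʔ]: profile 7-2-1 — obeys.
(f) [q.f]: profile 1-3 — violates.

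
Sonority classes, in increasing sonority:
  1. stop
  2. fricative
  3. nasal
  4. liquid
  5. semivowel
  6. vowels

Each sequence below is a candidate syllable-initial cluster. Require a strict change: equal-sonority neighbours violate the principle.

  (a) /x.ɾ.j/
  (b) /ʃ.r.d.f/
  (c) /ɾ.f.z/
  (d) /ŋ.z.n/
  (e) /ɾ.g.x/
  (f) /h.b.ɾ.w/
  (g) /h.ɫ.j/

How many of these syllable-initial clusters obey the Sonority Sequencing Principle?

2

(a) 2-4-5 → obeys
(b) 2-4-1-2 → violates
(c) 4-2-2 → violates
(d) 3-2-3 → violates
(e) 4-1-2 → violates
(f) 2-1-4-5 → violates
(g) 2-4-5 → obeys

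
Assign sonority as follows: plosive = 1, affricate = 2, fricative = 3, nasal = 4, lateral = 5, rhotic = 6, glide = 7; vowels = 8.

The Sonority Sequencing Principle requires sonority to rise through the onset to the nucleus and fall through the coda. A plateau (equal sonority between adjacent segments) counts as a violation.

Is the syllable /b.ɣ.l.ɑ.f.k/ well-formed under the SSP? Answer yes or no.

Onset: /b/ is a plosive (sonority 1), /ɣ/ is a fricative (sonority 3), /l/ is a lateral (sonority 5); then the nucleus /ɑ/ (sonority 8).
Onset profile 1-3-5-8 — rises to the nucleus.
Coda: /f/ is a fricative (sonority 3), /k/ is a plosive (sonority 1).
Coda profile 8-3-1 — falls from the nucleus.

yes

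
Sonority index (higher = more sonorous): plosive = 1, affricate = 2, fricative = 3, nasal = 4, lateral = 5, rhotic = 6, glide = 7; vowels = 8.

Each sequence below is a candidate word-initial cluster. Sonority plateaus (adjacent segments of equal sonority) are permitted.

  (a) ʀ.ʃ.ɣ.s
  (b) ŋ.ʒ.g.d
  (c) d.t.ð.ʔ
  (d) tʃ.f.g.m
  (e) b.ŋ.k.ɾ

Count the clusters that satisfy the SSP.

(a) ʀ.ʃ.ɣ.s: profile 6-3-3-3 — violates.
(b) ŋ.ʒ.g.d: profile 4-3-1-1 — violates.
(c) d.t.ð.ʔ: profile 1-1-3-1 — violates.
(d) tʃ.f.g.m: profile 2-3-1-4 — violates.
(e) b.ŋ.k.ɾ: profile 1-4-1-6 — violates.

0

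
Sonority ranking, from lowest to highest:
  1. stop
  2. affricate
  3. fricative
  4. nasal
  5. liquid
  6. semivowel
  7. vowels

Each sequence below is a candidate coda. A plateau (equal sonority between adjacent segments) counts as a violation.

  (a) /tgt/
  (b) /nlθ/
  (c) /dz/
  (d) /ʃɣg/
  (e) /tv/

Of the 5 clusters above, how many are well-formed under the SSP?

0

(a) sonority 1-1-1: ill-formed.
(b) sonority 4-5-3: ill-formed.
(c) sonority 1-3: ill-formed.
(d) sonority 3-3-1: ill-formed.
(e) sonority 1-3: ill-formed.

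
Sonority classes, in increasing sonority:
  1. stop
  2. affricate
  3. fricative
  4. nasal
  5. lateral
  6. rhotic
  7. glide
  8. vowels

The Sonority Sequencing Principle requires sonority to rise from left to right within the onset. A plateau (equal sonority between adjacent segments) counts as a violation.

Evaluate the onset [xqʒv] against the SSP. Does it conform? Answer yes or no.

/x/: fricative = 3.
/q/: stop = 1.
/ʒ/: fricative = 3.
/v/: fricative = 3.
The profile is 3-1-3-3. Between /x/ (3) and /q/ (1) sonority does not rise, so the cluster violates the SSP.

no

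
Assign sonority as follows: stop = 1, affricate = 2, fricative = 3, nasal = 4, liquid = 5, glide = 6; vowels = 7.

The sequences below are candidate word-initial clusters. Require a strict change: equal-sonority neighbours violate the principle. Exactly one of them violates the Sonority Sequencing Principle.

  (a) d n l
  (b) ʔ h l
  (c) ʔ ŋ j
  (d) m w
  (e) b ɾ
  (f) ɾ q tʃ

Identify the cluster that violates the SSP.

(a) d n l: profile 1-4-5 — obeys.
(b) ʔ h l: profile 1-3-5 — obeys.
(c) ʔ ŋ j: profile 1-4-6 — obeys.
(d) m w: profile 4-6 — obeys.
(e) b ɾ: profile 1-5 — obeys.
(f) ɾ q tʃ: profile 5-1-2 — violates.

f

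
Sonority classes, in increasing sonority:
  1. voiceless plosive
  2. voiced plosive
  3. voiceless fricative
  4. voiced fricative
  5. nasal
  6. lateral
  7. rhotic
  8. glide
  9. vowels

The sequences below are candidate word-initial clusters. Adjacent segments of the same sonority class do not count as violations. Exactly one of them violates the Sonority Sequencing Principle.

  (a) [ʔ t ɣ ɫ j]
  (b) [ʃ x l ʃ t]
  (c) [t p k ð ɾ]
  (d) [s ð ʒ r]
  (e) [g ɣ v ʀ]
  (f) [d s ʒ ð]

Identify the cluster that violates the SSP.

b

(a) 1-1-4-6-8 → obeys
(b) 3-3-6-3-1 → violates
(c) 1-1-1-4-7 → obeys
(d) 3-4-4-7 → obeys
(e) 2-4-4-7 → obeys
(f) 2-3-4-4 → obeys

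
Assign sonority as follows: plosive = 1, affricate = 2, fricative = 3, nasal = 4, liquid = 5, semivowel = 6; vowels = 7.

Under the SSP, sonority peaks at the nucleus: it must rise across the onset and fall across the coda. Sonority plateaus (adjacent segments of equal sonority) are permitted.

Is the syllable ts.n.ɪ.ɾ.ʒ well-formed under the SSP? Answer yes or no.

yes

Onset: /ts/ is an affricate (sonority 2), /n/ is a nasal (sonority 4); then the nucleus /ɪ/ (sonority 7).
Onset profile 2-4-7 — rises to the nucleus.
Coda: /ɾ/ is a liquid (sonority 5), /ʒ/ is a fricative (sonority 3).
Coda profile 7-5-3 — falls from the nucleus.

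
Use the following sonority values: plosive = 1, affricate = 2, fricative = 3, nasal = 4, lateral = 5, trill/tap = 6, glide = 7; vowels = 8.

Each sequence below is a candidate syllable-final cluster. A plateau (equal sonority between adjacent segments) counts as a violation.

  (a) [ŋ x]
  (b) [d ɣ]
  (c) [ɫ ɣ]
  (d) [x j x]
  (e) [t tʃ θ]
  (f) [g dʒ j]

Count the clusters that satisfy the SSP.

(a) [ŋ x]: profile 4-3 — obeys.
(b) [d ɣ]: profile 1-3 — violates.
(c) [ɫ ɣ]: profile 5-3 — obeys.
(d) [x j x]: profile 3-7-3 — violates.
(e) [t tʃ θ]: profile 1-2-3 — violates.
(f) [g dʒ j]: profile 1-2-7 — violates.

2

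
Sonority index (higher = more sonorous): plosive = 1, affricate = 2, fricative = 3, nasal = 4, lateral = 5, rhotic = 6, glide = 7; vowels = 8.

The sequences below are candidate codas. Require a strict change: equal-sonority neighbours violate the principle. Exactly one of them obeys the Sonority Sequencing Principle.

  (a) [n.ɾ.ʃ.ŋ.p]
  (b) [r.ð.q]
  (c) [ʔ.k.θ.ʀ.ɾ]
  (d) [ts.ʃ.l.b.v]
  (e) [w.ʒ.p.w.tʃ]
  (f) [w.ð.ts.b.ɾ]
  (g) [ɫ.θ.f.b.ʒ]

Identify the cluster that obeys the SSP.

(a) 4-6-3-4-1 → violates
(b) 6-3-1 → obeys
(c) 1-1-3-6-6 → violates
(d) 2-3-5-1-3 → violates
(e) 7-3-1-7-2 → violates
(f) 7-3-2-1-6 → violates
(g) 5-3-3-1-3 → violates

b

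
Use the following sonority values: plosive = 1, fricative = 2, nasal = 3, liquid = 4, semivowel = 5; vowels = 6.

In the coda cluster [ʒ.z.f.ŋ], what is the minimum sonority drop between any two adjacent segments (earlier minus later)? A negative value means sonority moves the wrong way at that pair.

-1

/ʒ/ — fricative, sonority 2.
/z/ — fricative, sonority 2.
/f/ — fricative, sonority 2.
/ŋ/ — nasal, sonority 3.
/ʒ/→/z/: change +0.
/z/→/f/: change +0.
/f/→/ŋ/: change -1.
Minimum = -1.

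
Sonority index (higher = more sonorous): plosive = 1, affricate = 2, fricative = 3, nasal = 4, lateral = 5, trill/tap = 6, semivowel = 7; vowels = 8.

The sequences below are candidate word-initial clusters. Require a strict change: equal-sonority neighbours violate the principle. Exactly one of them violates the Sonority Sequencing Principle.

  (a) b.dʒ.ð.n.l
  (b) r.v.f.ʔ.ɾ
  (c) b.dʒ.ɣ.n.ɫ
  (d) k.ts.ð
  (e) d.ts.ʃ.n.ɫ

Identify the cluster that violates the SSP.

b

(a) sonority 1-2-3-4-5: well-formed.
(b) sonority 6-3-3-1-6: ill-formed.
(c) sonority 1-2-3-4-5: well-formed.
(d) sonority 1-2-3: well-formed.
(e) sonority 1-2-3-4-5: well-formed.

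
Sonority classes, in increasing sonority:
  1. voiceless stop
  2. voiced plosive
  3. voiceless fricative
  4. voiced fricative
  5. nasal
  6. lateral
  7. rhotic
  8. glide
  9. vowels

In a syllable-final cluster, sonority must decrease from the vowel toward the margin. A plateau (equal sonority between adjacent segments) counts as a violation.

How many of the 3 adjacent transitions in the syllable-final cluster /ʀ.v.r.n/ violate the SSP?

/ʀ/ — rhotic, sonority 7.
/v/ — voiced fricative, sonority 4.
/r/ — rhotic, sonority 7.
/n/ — nasal, sonority 5.
/ʀ/→/v/: 7→4 (falls) — ok.
/v/→/r/: 4→7 (does not fall) — violation.
/r/→/n/: 7→5 (falls) — ok.

1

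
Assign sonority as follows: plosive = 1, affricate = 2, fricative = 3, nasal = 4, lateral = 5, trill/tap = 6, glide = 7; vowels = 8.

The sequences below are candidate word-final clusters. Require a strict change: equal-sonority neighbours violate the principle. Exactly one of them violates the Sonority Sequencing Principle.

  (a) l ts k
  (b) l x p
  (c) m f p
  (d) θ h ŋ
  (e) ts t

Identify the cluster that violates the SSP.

(a) sonority 5-2-1: well-formed.
(b) sonority 5-3-1: well-formed.
(c) sonority 4-3-1: well-formed.
(d) sonority 3-3-4: ill-formed.
(e) sonority 2-1: well-formed.

d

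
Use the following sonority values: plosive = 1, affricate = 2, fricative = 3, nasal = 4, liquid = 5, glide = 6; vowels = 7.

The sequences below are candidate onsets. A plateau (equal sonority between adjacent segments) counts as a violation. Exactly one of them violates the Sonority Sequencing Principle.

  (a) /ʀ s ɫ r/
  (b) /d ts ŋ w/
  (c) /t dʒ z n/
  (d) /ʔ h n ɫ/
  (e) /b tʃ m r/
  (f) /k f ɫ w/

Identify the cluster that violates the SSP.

a

(a) 5-3-5-5 → violates
(b) 1-2-4-6 → obeys
(c) 1-2-3-4 → obeys
(d) 1-3-4-5 → obeys
(e) 1-2-4-5 → obeys
(f) 1-3-5-6 → obeys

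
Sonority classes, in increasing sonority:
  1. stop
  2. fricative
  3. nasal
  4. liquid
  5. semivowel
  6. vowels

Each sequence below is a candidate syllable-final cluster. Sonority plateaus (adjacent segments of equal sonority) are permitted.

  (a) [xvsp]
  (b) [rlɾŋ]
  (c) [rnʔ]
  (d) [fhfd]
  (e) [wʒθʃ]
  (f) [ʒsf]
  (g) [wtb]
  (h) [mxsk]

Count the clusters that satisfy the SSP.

8

(a) sonority 2-2-2-1: well-formed.
(b) sonority 4-4-4-3: well-formed.
(c) sonority 4-3-1: well-formed.
(d) sonority 2-2-2-1: well-formed.
(e) sonority 5-2-2-2: well-formed.
(f) sonority 2-2-2: well-formed.
(g) sonority 5-1-1: well-formed.
(h) sonority 3-2-2-1: well-formed.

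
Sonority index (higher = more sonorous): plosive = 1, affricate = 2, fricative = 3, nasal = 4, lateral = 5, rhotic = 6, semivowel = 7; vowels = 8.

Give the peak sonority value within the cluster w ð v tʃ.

7

/w/ is a semivowel (sonority 7).
/ð/ is a fricative (sonority 3).
/v/ is a fricative (sonority 3).
/tʃ/ is an affricate (sonority 2).
The maximum is 7.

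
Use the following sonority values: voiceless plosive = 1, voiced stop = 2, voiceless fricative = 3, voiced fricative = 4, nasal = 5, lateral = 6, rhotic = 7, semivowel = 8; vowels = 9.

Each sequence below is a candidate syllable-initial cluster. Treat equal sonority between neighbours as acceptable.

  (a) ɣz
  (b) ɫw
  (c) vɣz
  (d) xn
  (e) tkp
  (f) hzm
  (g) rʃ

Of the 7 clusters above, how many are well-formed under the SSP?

(a) sonority 4-4: well-formed.
(b) sonority 6-8: well-formed.
(c) sonority 4-4-4: well-formed.
(d) sonority 3-5: well-formed.
(e) sonority 1-1-1: well-formed.
(f) sonority 3-4-5: well-formed.
(g) sonority 7-3: ill-formed.

6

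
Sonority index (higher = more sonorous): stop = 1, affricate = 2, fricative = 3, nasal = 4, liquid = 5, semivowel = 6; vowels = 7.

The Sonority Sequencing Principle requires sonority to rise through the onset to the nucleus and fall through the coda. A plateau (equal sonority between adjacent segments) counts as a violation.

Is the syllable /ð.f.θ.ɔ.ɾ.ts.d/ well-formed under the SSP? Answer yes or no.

Onset: /ð/ is a fricative (sonority 3), /f/ is a fricative (sonority 3), /θ/ is a fricative (sonority 3); then the nucleus /ɔ/ (sonority 7).
Onset profile 3-3-3-7 — does not strictly rise throughout.
Coda: /ɾ/ is a liquid (sonority 5), /ts/ is an affricate (sonority 2), /d/ is a stop (sonority 1).
Coda profile 7-5-2-1 — falls from the nucleus.

no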